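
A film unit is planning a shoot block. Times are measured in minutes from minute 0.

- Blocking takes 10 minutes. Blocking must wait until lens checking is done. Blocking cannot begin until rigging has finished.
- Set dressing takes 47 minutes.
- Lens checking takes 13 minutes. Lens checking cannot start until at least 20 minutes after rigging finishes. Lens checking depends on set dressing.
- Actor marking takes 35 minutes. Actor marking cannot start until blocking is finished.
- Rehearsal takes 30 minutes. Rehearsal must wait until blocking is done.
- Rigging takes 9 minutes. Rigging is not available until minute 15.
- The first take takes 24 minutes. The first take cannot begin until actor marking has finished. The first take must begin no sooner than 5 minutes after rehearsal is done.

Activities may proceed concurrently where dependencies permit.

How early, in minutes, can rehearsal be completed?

Nothing blocks set dressing, so it runs from minute 0 to minute 47.
Rigging waits on its own release at minute 15, so it starts at minute 15 and finishes at 15 + 9 = minute 24.
Lens checking needs all of rigging (finishes minute 24, plus 20-minute gap → minute 44); set dressing (finishes minute 47). That puts its earliest start at minute 47; it finishes at 47 + 13 = minute 60.
Blocking cannot start until lens checking (finishes minute 60); rigging (finishes minute 24). The controlling bound is minute 60, so blocking finishes at 60 + 10 = minute 70.
Rehearsal cannot begin until blocking (finishes minute 70). It runs from minute 70 to 70 + 30 = minute 100.

100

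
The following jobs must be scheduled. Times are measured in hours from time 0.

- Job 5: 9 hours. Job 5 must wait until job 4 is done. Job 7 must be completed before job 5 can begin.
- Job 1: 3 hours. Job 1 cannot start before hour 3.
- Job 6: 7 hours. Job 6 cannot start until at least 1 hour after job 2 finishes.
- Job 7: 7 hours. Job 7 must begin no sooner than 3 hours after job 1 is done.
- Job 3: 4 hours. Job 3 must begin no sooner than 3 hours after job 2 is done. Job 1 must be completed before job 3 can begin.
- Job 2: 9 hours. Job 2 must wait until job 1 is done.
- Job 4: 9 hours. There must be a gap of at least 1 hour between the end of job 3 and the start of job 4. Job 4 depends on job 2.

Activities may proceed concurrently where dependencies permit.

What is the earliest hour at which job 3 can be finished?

22

After its own release at hour 3, job 1 can start at hour 3 and finishes at hour 6.
After job 1 (finishes hour 6), job 2 can start at hour 6 and finishes at hour 15.
Job 3 has to wait for job 2 (finishes hour 15, plus 3-hour gap → hour 18); job 1 (finishes hour 6). The latest of these is hour 18, so job 3 runs hour 18 to 18 + 4 = hour 22.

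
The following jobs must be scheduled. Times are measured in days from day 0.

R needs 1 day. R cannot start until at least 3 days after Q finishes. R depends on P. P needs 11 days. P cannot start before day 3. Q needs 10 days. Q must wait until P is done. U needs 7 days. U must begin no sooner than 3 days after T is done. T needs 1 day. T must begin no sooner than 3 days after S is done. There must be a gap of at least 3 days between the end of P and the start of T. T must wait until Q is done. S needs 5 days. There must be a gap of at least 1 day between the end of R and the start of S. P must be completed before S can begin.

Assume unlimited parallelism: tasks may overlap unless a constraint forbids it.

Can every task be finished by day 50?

Yes

P cannot begin until its own release at day 3. It runs from day 3 to 3 + 11 = day 14.
Q cannot begin until P (finishes day 14). It runs from day 14 to 14 + 10 = day 24.
R cannot start until Q (finishes day 24, plus 3-day gap → day 27); P (finishes day 14). The controlling bound is day 27, so R finishes at 27 + 1 = day 28.
S cannot start until R (finishes day 28, plus 1-day gap → day 29); P (finishes day 14). The controlling bound is day 29, so S finishes at 29 + 5 = day 34.
For T: S (finishes day 34, plus 3-day gap → day 37); P (finishes day 14, plus 3-day gap → day 17); Q (finishes day 24). Taking the maximum gives a start of day 37, and it finishes at 37 + 1 = day 38.
After T (finishes day 38, plus 3-day gap → day 41), U can start at day 41 and finishes at day 48.
Every task is finished by day 48, which is no later than the deadline of 50, so the schedule is feasible.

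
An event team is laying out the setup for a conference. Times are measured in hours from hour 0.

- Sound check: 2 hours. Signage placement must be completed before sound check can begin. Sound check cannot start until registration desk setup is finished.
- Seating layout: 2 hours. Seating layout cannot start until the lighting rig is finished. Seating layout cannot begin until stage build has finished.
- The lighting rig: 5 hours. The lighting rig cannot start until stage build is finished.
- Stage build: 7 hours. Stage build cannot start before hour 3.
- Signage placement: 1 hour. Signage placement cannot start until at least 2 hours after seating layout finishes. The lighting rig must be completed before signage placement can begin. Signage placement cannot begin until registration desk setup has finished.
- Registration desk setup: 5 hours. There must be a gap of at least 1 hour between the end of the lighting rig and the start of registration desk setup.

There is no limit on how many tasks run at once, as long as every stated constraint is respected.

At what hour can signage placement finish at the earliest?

22

Stage build cannot begin until its own release at hour 3. It runs from hour 3 to 3 + 7 = hour 10.
The lighting rig waits on stage build (finishes hour 10), so it starts at hour 10 and finishes at 10 + 5 = hour 15.
Registration desk setup cannot begin until the lighting rig (finishes hour 15, plus 1-hour gap → hour 16). It runs from hour 16 to 16 + 5 = hour 21.
For seating layout: the lighting rig (finishes hour 15); stage build (finishes hour 10). Taking the maximum gives a start of hour 15, and it finishes at 15 + 2 = hour 17.
Signage placement needs all of seating layout (finishes hour 17, plus 2-hour gap → hour 19); the lighting rig (finishes hour 15); registration desk setup (finishes hour 21). That puts its earliest start at hour 21; it finishes at 21 + 1 = hour 22.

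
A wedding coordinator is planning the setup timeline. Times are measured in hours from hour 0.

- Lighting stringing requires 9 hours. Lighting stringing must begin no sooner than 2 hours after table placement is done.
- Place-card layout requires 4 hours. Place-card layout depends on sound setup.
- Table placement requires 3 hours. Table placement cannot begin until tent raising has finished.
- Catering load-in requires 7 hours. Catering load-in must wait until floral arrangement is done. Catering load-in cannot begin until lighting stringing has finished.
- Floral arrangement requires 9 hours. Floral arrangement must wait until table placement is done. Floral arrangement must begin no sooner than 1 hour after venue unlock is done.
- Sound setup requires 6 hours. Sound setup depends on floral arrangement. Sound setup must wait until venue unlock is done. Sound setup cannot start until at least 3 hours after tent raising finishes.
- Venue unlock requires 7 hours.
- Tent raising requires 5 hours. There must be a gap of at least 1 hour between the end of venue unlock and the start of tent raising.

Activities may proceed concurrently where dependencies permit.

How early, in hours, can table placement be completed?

16

Venue unlock has no prerequisites, so it starts at hour 0 and finishes at hour 7.
Tent raising waits on venue unlock (finishes hour 7, plus 1-hour gap → hour 8), so it starts at hour 8 and finishes at 8 + 5 = hour 13.
After tent raising (finishes hour 13), table placement can start at hour 13 and finishes at hour 16.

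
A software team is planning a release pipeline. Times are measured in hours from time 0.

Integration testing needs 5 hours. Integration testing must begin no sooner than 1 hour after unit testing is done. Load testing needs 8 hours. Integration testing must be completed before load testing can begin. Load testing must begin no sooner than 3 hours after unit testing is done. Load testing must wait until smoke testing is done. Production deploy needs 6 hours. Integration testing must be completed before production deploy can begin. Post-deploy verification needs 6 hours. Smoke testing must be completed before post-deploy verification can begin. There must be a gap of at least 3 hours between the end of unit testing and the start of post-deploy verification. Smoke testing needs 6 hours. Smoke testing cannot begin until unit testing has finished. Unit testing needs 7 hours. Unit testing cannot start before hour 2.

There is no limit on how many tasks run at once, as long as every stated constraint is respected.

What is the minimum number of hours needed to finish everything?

Unit testing cannot begin until its own release at hour 2. It runs from hour 2 to 2 + 7 = hour 9.
Smoke testing waits on unit testing (finishes hour 9), so it starts at hour 9 and finishes at 9 + 6 = hour 15.
Post-deploy verification has to wait for smoke testing (finishes hour 15); unit testing (finishes hour 9, plus 3-hour gap → hour 12). The latest of these is hour 15, so post-deploy verification runs hour 15 to 15 + 6 = hour 21.
Integration testing waits on unit testing (finishes hour 9, plus 1-hour gap → hour 10), so it starts at hour 10 and finishes at 10 + 5 = hour 15.
Production deploy cannot begin until integration testing (finishes hour 15). It runs from hour 15 to 15 + 6 = hour 21.
Load testing cannot start until integration testing (finishes hour 15); unit testing (finishes hour 9, plus 3-hour gap → hour 12); smoke testing (finishes hour 15). The controlling bound is hour 15, so load testing finishes at 15 + 8 = hour 23.
All tasks are finished once the last one completes. Finish times: Unit testing at 9, Integration testing at 15, Smoke testing at 15, Load testing at 23, Production deploy at 21, Post-deploy verification at 21. The latest is hour 23.

23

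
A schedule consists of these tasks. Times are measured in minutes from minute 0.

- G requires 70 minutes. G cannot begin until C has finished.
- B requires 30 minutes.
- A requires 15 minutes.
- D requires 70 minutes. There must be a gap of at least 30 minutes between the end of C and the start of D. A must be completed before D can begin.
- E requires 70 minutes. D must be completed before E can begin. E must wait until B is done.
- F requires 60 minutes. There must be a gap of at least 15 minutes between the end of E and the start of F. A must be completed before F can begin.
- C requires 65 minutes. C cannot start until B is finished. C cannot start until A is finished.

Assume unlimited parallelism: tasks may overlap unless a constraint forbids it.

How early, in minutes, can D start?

B can start immediately at minute 0; it finishes at minute 30.
Nothing blocks A, so it runs from minute 0 to minute 15.
C has to wait for B (finishes minute 30); A (finishes minute 15). The latest of these is minute 30, so C runs minute 30 to 30 + 65 = minute 95.
D waits on C (finishes minute 95, plus 30-minute gap → minute 125); A (finishes minute 15). The latest of these is minute 125, which is the earliest D can start.

125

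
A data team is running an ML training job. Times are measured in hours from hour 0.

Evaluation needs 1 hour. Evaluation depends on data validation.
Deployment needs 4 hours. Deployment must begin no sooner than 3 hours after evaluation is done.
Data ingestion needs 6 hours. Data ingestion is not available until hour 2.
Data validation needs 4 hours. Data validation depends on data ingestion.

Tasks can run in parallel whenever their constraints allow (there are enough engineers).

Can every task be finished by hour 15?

Data ingestion cannot begin until its own release at hour 2. It runs from hour 2 to 2 + 6 = hour 8.
Data validation waits on data ingestion (finishes hour 8), so it starts at hour 8 and finishes at 8 + 4 = hour 12.
After data validation (finishes hour 12), evaluation can start at hour 12 and finishes at hour 13.
Deployment waits on evaluation (finishes hour 13, plus 3-hour gap → hour 16), so it starts at hour 16 and finishes at 16 + 4 = hour 20.
The earliest everything can be done is hour 20, which is after the deadline of 15, so it is not possible.

No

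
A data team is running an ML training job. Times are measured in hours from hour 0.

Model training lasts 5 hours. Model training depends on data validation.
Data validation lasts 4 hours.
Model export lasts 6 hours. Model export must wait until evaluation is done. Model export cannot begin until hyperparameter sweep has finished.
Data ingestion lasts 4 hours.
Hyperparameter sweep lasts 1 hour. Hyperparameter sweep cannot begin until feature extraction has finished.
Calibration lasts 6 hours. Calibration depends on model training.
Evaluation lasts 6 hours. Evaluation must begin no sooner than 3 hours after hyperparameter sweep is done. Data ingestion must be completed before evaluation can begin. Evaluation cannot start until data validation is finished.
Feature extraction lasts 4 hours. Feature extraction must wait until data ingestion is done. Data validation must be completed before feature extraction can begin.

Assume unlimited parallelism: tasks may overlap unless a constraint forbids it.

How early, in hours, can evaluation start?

12

Data validation has no prerequisites, so it starts at hour 0 and finishes at hour 4.
Data ingestion can start immediately at hour 0; it finishes at hour 4.
For feature extraction: data ingestion (finishes hour 4); data validation (finishes hour 4). Taking the maximum gives a start of hour 4, and it finishes at 4 + 4 = hour 8.
Hyperparameter sweep waits on feature extraction (finishes hour 8), so it starts at hour 8 and finishes at 8 + 1 = hour 9.
Evaluation waits on hyperparameter sweep (finishes hour 9, plus 3-hour gap → hour 12); data ingestion (finishes hour 4); data validation (finishes hour 4). The latest of these is hour 12, which is the earliest evaluation can start.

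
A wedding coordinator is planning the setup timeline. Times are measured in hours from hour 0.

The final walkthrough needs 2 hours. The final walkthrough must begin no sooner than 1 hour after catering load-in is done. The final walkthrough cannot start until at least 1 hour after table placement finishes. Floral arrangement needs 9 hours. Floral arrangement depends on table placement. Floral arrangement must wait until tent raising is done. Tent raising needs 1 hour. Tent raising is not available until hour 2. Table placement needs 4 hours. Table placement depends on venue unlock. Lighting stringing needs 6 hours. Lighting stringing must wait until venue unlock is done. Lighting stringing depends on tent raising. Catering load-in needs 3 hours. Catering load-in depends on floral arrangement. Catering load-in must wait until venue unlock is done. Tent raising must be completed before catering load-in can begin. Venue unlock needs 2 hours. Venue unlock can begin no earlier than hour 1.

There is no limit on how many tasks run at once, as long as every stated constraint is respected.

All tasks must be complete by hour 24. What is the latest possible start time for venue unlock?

To finish by hour 24, the final walkthrough (duration 2) must start no later than hour 22.
Catering load-in must finish before the final walkthrough (must start by hour 22, minus 1-hour gap → hour 21). With a 3-hour duration, catering load-in must start by 21 − 3 = hour 18.
Floral arrangement feeds into catering load-in (must start by hour 18); so floral arrangement must finish by hour 18 and therefore start by hour 9.
Table placement feeds floral arrangement (must start by hour 9); the final walkthrough (must start by hour 22, minus 1-hour gap → hour 21). Taking the minimum, table placement must finish by hour 9 and start by 9 − 4 = hour 5.
Nothing follows lighting stringing; the deadline of hour 24 is its only limit. It must start by 24 − 6 = hour 18.
Venue unlock has several dependents: table placement (must start by hour 5); lighting stringing (must start by hour 18); catering load-in (must start by hour 18). The earliest of those limits is hour 5, so venue unlock must start by 5 − 2 = hour 3.

3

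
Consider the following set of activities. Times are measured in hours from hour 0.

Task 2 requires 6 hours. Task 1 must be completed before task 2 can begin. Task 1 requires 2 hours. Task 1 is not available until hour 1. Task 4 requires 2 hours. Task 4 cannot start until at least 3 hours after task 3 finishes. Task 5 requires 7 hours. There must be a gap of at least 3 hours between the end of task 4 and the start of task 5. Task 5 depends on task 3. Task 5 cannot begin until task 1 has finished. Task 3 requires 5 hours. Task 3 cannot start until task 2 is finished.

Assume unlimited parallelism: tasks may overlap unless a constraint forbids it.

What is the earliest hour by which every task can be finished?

29

Task 1 waits on its own release at hour 1, so it starts at hour 1 and finishes at 1 + 2 = hour 3.
After task 1 (finishes hour 3), task 2 can start at hour 3 and finishes at hour 9.
Task 3 waits on task 2 (finishes hour 9), so it starts at hour 9 and finishes at 9 + 5 = hour 14.
Task 4 cannot begin until task 3 (finishes hour 14, plus 3-hour gap → hour 17). It runs from hour 17 to 17 + 2 = hour 19.
Task 5 needs all of task 4 (finishes hour 19, plus 3-hour gap → hour 22); task 3 (finishes hour 14); task 1 (finishes hour 3). That puts its earliest start at hour 22; it finishes at 22 + 7 = hour 29.
All tasks are finished once the last one completes. Finish times: Task 1 at 3, Task 2 at 9, Task 3 at 14, Task 4 at 19, Task 5 at 29. The latest is hour 29.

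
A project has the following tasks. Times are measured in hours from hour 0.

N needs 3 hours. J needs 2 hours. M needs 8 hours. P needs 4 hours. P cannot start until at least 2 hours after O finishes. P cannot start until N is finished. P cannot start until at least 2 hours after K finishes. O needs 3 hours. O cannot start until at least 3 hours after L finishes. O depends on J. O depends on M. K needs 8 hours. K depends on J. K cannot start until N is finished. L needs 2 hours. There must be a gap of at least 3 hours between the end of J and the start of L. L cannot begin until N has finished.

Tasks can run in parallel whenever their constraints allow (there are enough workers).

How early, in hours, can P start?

Nothing blocks N, so it runs from hour 0 to hour 3.
Nothing blocks M, so it runs from hour 0 to hour 8.
J has no prerequisites, so it starts at hour 0 and finishes at hour 2.
L has to wait for J (finishes hour 2, plus 3-hour gap → hour 5); N (finishes hour 3). The latest of these is hour 5, so L runs hour 5 to 5 + 2 = hour 7.
O has to wait for L (finishes hour 7, plus 3-hour gap → hour 10); J (finishes hour 2); M (finishes hour 8). The latest of these is hour 10, so O runs hour 10 to 10 + 3 = hour 13.
K has to wait for J (finishes hour 2); N (finishes hour 3). The latest of these is hour 3, so K runs hour 3 to 3 + 8 = hour 11.
P waits on O (finishes hour 13, plus 2-hour gap → hour 15); N (finishes hour 3); K (finishes hour 11, plus 2-hour gap → hour 13). The latest of these is hour 15, which is the earliest P can start.

15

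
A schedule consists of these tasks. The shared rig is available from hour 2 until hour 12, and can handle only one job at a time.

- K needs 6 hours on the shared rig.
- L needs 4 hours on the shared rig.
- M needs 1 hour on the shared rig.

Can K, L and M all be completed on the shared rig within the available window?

No

The shared rig window is 12 − 2 = 10 hours.
Running back to back, the jobs need 6 + 4 + 1 = 11 hours on the shared rig.
Since 11 > 10, they cannot all fit.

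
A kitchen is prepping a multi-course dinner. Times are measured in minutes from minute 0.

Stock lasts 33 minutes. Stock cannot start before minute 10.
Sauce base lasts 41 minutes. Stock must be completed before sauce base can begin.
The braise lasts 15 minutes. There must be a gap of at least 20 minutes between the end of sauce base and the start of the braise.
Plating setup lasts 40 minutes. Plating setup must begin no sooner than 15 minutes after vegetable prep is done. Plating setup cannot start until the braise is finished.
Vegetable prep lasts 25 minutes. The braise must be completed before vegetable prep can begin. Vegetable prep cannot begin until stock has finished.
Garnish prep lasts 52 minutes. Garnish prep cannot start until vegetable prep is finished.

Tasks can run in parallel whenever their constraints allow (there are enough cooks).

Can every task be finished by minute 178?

No

Stock cannot begin until its own release at minute 10. It runs from minute 10 to 10 + 33 = minute 43.
After stock (finishes minute 43), sauce base can start at minute 43 and finishes at minute 84.
The braise cannot begin until sauce base (finishes minute 84, plus 20-minute gap → minute 104). It runs from minute 104 to 104 + 15 = minute 119.
For vegetable prep: the braise (finishes minute 119); stock (finishes minute 43). Taking the maximum gives a start of minute 119, and it finishes at 119 + 25 = minute 144.
Garnish prep cannot begin until vegetable prep (finishes minute 144). It runs from minute 144 to 144 + 52 = minute 196.
Plating setup has to wait for vegetable prep (finishes minute 144, plus 15-minute gap → minute 159); the braise (finishes minute 119). The latest of these is minute 159, so plating setup runs minute 159 to 159 + 40 = minute 199.
The earliest everything can be done is minute 199, which is after the deadline of 178, so it is not possible.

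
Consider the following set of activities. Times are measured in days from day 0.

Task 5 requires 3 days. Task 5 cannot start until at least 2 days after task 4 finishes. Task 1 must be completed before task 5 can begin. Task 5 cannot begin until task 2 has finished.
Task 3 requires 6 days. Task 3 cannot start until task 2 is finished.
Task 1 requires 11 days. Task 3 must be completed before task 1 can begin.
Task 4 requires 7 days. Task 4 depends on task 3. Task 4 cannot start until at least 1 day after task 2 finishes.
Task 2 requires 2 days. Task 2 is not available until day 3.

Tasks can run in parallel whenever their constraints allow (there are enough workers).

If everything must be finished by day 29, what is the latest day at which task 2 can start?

Task 5 must finish by day 29; it takes 3 days, so it must start by 29 − 3 = day 26.
Since task 5 (must start by day 26) depends on it, task 1 must finish by day 26. Backing off its 11-day duration gives a latest start of day 15.
Task 4 has to be done before task 5 (must start by day 26, minus 2-day gap → day 24). That means finishing by day 24, i.e. starting by 24 − 7 = day 17.
Task 3 feeds task 1 (must start by day 15); task 4 (must start by day 17). Taking the minimum, task 3 must finish by day 15 and start by 15 − 6 = day 9.
Task 2 must finish in time for task 3 (must start by day 9); task 4 (must start by day 17, minus 1-day gap → day 16); task 5 (must start by day 26). The tightest is day 9, so task 2 must start by 9 − 2 = day 7.

7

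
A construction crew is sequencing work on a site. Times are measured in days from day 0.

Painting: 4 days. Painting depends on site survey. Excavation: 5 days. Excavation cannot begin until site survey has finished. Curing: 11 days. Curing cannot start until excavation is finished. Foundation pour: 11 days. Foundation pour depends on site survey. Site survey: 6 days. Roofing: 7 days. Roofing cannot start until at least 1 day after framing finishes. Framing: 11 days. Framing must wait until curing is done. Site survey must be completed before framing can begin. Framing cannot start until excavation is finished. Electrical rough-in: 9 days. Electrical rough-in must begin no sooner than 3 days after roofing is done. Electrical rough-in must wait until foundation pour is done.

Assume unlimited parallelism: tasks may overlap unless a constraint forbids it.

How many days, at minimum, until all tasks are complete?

53

Nothing blocks site survey, so it runs from day 0 to day 6.
Painting waits on site survey (finishes day 6), so it starts at day 6 and finishes at 6 + 4 = day 10.
After site survey (finishes day 6), foundation pour can start at day 6 and finishes at day 17.
After site survey (finishes day 6), excavation can start at day 6 and finishes at day 11.
Curing waits on excavation (finishes day 11), so it starts at day 11 and finishes at 11 + 11 = day 22.
Framing cannot start until curing (finishes day 22); site survey (finishes day 6); excavation (finishes day 11). The controlling bound is day 22, so framing finishes at 22 + 11 = day 33.
Roofing waits on framing (finishes day 33, plus 1-day gap → day 34), so it starts at day 34 and finishes at 34 + 7 = day 41.
For electrical rough-in: roofing (finishes day 41, plus 3-day gap → day 44); foundation pour (finishes day 17). Taking the maximum gives a start of day 44, and it finishes at 44 + 9 = day 53.
All tasks are finished once the last one completes. Finish times: Site survey at 6, Excavation at 11, Foundation pour at 17, Curing at 22, Framing at 33, Roofing at 41, Electrical rough-in at 53, Painting at 10. The latest is day 53.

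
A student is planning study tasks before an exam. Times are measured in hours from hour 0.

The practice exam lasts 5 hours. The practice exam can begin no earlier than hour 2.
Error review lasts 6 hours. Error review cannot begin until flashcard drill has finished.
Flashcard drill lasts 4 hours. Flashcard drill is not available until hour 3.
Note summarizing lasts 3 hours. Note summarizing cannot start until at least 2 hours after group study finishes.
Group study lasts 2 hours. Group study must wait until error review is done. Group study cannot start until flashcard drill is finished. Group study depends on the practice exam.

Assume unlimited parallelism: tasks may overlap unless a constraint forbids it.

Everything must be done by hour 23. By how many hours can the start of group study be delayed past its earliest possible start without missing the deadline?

The practice exam waits on its own release at hour 2, so it starts at hour 2 and finishes at 2 + 5 = hour 7.
Flashcard drill waits on its own release at hour 3, so it starts at hour 3 and finishes at 3 + 4 = hour 7.
Error review waits on flashcard drill (finishes hour 7), so it starts at hour 7 and finishes at 7 + 6 = hour 13.
Group study needs all of error review (finishes hour 13); flashcard drill (finishes hour 7); the practice exam (finishes hour 7). That puts its earliest start at hour 13; it finishes at 13 + 2 = hour 15.

Working backward from the deadline:
To finish by hour 23, note summarizing (duration 3) must start no later than hour 20.
Group study must finish before note summarizing (must start by hour 20, minus 2-hour gap → hour 18). With a 2-hour duration, group study must start by 18 − 2 = hour 16.
So group study can start as early as hour 13 and as late as hour 16, giving 16 − 13 = 3 hours of slack.

3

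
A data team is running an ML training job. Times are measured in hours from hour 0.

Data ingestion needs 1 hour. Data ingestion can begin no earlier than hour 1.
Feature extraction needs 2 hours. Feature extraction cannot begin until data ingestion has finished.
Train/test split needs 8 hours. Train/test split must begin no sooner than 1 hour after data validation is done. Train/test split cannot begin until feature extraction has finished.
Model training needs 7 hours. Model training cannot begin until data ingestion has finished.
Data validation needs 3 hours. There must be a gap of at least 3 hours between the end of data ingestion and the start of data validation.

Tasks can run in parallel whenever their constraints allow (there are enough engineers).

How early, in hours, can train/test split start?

Data ingestion cannot begin until its own release at hour 1. It runs from hour 1 to 1 + 1 = hour 2.
Feature extraction cannot begin until data ingestion (finishes hour 2). It runs from hour 2 to 2 + 2 = hour 4.
Data validation waits on data ingestion (finishes hour 2, plus 3-hour gap → hour 5), so it starts at hour 5 and finishes at 5 + 3 = hour 8.
Train/test split waits on data validation (finishes hour 8, plus 1-hour gap → hour 9); feature extraction (finishes hour 4). The latest of these is hour 9, which is the earliest train/test split can start.

9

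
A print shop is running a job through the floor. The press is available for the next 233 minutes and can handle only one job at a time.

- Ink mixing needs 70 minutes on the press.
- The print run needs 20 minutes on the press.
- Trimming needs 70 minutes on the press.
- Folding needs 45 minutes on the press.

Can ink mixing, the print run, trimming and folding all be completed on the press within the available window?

Yes

Running back to back, the jobs need 70 + 20 + 70 + 45 = 205 minutes on the press.
Since 205 ≤ 233, they fit within the window.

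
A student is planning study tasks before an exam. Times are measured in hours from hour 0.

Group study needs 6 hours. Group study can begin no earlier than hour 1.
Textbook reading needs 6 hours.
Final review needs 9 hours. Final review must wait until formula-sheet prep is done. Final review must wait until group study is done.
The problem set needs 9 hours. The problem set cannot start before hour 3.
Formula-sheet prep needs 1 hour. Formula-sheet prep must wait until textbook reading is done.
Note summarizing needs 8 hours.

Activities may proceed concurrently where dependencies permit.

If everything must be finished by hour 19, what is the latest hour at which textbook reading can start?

Final review has no dependents, so it just needs to finish by hour 19. Starting by 19 − 9 = hour 10 achieves that.
Formula-sheet prep has to be done before final review (must start by hour 10). That means finishing by hour 10, i.e. starting by 10 − 1 = hour 9.
Textbook reading has to be done before formula-sheet prep (must start by hour 9). That means finishing by hour 9, i.e. starting by 9 − 6 = hour 3.

3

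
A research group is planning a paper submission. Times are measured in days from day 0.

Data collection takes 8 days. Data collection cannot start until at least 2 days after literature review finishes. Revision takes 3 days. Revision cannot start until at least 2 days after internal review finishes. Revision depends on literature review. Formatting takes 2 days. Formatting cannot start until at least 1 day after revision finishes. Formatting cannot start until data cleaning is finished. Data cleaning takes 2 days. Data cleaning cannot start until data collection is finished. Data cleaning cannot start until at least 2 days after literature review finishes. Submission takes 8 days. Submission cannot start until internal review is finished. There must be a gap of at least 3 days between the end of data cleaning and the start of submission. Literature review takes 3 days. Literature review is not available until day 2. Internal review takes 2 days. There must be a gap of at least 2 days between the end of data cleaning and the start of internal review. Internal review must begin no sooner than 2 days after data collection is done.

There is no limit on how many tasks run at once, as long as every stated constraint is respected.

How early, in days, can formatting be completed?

Literature review waits on its own release at day 2, so it starts at day 2 and finishes at 2 + 3 = day 5.
Data collection waits on literature review (finishes day 5, plus 2-day gap → day 7), so it starts at day 7 and finishes at 7 + 8 = day 15.
For data cleaning: data collection (finishes day 15); literature review (finishes day 5, plus 2-day gap → day 7). Taking the maximum gives a start of day 15, and it finishes at 15 + 2 = day 17.
Internal review has to wait for data cleaning (finishes day 17, plus 2-day gap → day 19); data collection (finishes day 15, plus 2-day gap → day 17). The latest of these is day 19, so internal review runs day 19 to 19 + 2 = day 21.
Revision has to wait for internal review (finishes day 21, plus 2-day gap → day 23); literature review (finishes day 5). The latest of these is day 23, so revision runs day 23 to 23 + 3 = day 26.
Formatting cannot start until revision (finishes day 26, plus 1-day gap → day 27); data cleaning (finishes day 17). The controlling bound is day 27, so formatting finishes at 27 + 2 = day 29.

29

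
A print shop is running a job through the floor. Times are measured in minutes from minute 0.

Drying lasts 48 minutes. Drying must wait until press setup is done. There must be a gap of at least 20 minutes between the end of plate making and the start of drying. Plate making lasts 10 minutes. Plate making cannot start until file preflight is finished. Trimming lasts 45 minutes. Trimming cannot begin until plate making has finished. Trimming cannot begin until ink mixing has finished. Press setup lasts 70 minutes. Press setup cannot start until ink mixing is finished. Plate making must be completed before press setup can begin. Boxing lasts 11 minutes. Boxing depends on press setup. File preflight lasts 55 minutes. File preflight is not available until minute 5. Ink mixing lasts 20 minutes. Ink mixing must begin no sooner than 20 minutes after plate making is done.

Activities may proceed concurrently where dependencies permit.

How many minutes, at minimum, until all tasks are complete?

File preflight waits on its own release at minute 5, so it starts at minute 5 and finishes at 5 + 55 = minute 60.
Plate making waits on file preflight (finishes minute 60), so it starts at minute 60 and finishes at 60 + 10 = minute 70.
Ink mixing cannot begin until plate making (finishes minute 70, plus 20-minute gap → minute 90). It runs from minute 90 to 90 + 20 = minute 110.
Trimming cannot start until plate making (finishes minute 70); ink mixing (finishes minute 110). The controlling bound is minute 110, so trimming finishes at 110 + 45 = minute 155.
For press setup: ink mixing (finishes minute 110); plate making (finishes minute 70). Taking the maximum gives a start of minute 110, and it finishes at 110 + 70 = minute 180.
Boxing waits on press setup (finishes minute 180), so it starts at minute 180 and finishes at 180 + 11 = minute 191.
Drying cannot start until press setup (finishes minute 180); plate making (finishes minute 70, plus 20-minute gap → minute 90). The controlling bound is minute 180, so drying finishes at 180 + 48 = minute 228.
All tasks are finished once the last one completes. Finish times: File preflight at 60, Plate making at 70, Ink mixing at 110, Press setup at 180, Drying at 228, Trimming at 155, Boxing at 191. The latest is minute 228.

228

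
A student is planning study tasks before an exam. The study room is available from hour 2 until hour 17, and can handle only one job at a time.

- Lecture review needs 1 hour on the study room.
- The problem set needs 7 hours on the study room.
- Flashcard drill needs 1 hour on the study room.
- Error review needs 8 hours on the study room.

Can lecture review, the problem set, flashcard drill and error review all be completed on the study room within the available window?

The study room window is 17 − 2 = 15 hours.
Running back to back, the jobs need 1 + 7 + 1 + 8 = 17 hours on the study room.
Since 17 > 15, they cannot all fit.

No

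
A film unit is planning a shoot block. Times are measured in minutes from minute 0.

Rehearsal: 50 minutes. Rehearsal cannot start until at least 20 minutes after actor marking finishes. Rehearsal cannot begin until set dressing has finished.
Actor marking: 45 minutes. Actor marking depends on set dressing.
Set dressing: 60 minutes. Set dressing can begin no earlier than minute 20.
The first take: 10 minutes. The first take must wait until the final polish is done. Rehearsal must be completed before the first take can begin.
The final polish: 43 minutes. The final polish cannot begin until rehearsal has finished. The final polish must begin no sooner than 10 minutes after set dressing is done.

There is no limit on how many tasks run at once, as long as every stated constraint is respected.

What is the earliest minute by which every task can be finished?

248

After its own release at minute 20, set dressing can start at minute 20 and finishes at minute 80.
Actor marking cannot begin until set dressing (finishes minute 80). It runs from minute 80 to 80 + 45 = minute 125.
Rehearsal cannot start until actor marking (finishes minute 125, plus 20-minute gap → minute 145); set dressing (finishes minute 80). The controlling bound is minute 145, so rehearsal finishes at 145 + 50 = minute 195.
The final polish has to wait for rehearsal (finishes minute 195); set dressing (finishes minute 80, plus 10-minute gap → minute 90). The latest of these is minute 195, so the final polish runs minute 195 to 195 + 43 = minute 238.
The first take has to wait for the final polish (finishes minute 238); rehearsal (finishes minute 195). The latest of these is minute 238, so the first take runs minute 238 to 238 + 10 = minute 248.
All tasks are finished once the last one completes. Finish times: Set dressing at 80, Actor marking at 125, Rehearsal at 195, The final polish at 238, The first take at 248. The latest is minute 248.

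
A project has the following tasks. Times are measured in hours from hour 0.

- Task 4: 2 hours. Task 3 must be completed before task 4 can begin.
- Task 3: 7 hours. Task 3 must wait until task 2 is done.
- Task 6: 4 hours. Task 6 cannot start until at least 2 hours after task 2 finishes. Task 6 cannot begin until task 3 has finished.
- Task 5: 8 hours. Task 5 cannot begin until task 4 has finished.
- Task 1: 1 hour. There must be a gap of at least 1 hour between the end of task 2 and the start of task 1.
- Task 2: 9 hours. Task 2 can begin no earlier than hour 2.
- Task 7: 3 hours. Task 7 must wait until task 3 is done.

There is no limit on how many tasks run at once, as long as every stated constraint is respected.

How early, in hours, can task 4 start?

After its own release at hour 2, task 2 can start at hour 2 and finishes at hour 11.
Task 3 waits on task 2 (finishes hour 11), so it starts at hour 11 and finishes at 11 + 7 = hour 18.
Task 4 waits on task 3 (finishes hour 18), so the earliest it can start is hour 18.

18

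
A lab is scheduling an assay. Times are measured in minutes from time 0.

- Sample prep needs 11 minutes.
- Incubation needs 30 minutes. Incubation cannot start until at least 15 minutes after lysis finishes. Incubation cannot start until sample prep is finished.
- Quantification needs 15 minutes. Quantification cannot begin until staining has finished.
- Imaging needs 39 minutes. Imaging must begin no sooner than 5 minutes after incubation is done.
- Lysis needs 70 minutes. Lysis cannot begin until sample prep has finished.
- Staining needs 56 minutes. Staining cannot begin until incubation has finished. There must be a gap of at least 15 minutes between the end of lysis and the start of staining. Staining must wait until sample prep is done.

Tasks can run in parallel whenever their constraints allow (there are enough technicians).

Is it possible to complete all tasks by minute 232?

Yes

Nothing blocks sample prep, so it runs from minute 0 to minute 11.
After sample prep (finishes minute 11), lysis can start at minute 11 and finishes at minute 81.
For incubation: lysis (finishes minute 81, plus 15-minute gap → minute 96); sample prep (finishes minute 11). Taking the maximum gives a start of minute 96, and it finishes at 96 + 30 = minute 126.
After incubation (finishes minute 126, plus 5-minute gap → minute 131), imaging can start at minute 131 and finishes at minute 170.
For staining: incubation (finishes minute 126); lysis (finishes minute 81, plus 15-minute gap → minute 96); sample prep (finishes minute 11). Taking the maximum gives a start of minute 126, and it finishes at 126 + 56 = minute 182.
Quantification waits on staining (finishes minute 182), so it starts at minute 182 and finishes at 182 + 15 = minute 197.
Every task is finished by minute 197, which is no later than the deadline of 232, so the schedule is feasible.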